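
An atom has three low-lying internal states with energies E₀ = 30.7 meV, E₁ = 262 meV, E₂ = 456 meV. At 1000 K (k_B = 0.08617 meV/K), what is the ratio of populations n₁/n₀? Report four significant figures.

k_BT = 0.08617 × 1000 K = 86.1700 meV.
n₁/n₀ = exp[−(E₁−E₀)/kT] = exp(−(231.3 meV)/(86.1700 meV)) = exp(-2.68423) = 0.06827.

0.06827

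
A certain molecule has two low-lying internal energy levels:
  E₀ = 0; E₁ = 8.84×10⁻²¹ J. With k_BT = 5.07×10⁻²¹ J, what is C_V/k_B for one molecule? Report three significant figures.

0.385

Eᵢ/kT = 0, 1.7436.
Z = Σ e^(−Eᵢ/kT) = e^(−0) + e^(−1.7436) = 1.0000 + 0.17489 = 1.1749.
⟨E⟩ = 1.3159, ⟨E²⟩ = 11.632.
C_V/k_B = (⟨E²⟩ − ⟨E⟩²)/(kT)² = (11.632 − 1.7316)/25.705 = 0.385.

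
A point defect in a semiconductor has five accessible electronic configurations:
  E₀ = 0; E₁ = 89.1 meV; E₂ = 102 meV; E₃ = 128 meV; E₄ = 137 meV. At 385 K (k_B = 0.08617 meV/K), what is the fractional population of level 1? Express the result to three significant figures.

k_BT = 0.08617 × 385 K = 33.175 meV.
Eᵢ/kT = 0, 2.6858, 3.0746, 3.8583, 4.1296.
Z = Σ e^(−Eᵢ/kT) = e^(−0) + e^(−2.6858) + e^(−3.0746) + e^(−3.8583) + e^(−4.1296) = 1.0000 + 0.068167 + 0.046208 + 0.021104 + 0.016089 = 1.1516.
P₁ = e^(−E₁/kT) / Z = 0.068167/1.1516 = 0.0592.

0.0592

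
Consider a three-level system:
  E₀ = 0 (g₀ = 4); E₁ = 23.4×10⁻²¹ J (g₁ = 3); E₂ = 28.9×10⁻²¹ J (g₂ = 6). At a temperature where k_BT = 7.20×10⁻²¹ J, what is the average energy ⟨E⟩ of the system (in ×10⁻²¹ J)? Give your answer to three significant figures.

1.39 ×10⁻²¹ J

Eᵢ/kT = 0, 3.2500, 4.0139.
Z = Σ gᵢe^(−Eᵢ/kT) = 4·e^(−0) + 3·e^(−3.2500) + 6·e^(−4.0139) = 4.0000 + 0.11632 + 0.10838 = 4.2247.
⟨E⟩ = Σ Eᵢ gᵢe^(−Eᵢ/kT) / Z = (0·4.0000 + 23.4·0.11632 + 28.9·0.10838) / 4.2247 = 1.39 ×10⁻²¹ J.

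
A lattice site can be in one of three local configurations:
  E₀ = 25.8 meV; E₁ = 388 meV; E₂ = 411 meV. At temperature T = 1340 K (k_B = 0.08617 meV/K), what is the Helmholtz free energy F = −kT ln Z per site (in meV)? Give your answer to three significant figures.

17.0 meV

k_BT = 0.08617 × 1340 K = 115.47 meV.
Eᵢ/kT = 0.22343, 3.3602, 3.5594.
Z = Σ e^(−Eᵢ/kT) = e^(−0.22343) + e^(−3.3602) + e^(−3.5594) = 0.79977 + 0.034728 + 0.028456 = 0.86295.
F = −kT ln Z = −115.47 × ln(0.86295) = −115.47 × -0.14740 = 17.0 meV.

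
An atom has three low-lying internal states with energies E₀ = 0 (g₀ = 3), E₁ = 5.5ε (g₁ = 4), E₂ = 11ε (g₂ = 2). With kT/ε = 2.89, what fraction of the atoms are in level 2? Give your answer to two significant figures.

Eᵢ/kT = 0, 1.903, 3.806.
Z = Σ gᵢe^(−Eᵢ/kT) = 3·e^(−0) + 4·e^(−1.903) + 2·e^(−3.806) = 3.000 + 0.5965 + 0.04447 = 3.641.
P₂ = g₂ e^(−E₂/kT) / Z = 0.04447/3.641 = 0.012.

0.012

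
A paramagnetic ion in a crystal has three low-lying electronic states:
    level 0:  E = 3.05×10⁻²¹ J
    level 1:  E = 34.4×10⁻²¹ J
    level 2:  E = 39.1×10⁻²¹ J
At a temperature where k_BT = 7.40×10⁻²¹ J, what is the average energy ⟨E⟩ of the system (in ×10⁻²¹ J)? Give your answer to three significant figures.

3.76 ×10⁻²¹ J

Eᵢ/kT = 0.41216, 4.6486, 5.2838.
Z = Σ e^(−Eᵢ/kT) = e^(−0.41216) + e^(−4.6486) + e^(−5.2838) = 0.66222 + 0.0095750 + 0.0050731 = 0.67687.
⟨E⟩ = Σ Eᵢ e^(−Eᵢ/kT) / Z = (3.05·0.66222 + 34.4·0.0095750 + 39.1·0.0050731) / 0.67687 = 3.76 ×10⁻²¹ J.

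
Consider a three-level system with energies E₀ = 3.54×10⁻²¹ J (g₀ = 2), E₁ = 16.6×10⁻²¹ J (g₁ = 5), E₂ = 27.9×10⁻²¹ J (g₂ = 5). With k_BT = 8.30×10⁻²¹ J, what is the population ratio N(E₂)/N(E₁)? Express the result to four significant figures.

0.2563

n₂/n₁ = (g₂/g₁) exp[−(E₂−E₁)/kT] = (5/5) × exp(−(11.3 ×10⁻²¹ J)/(8.30 ×10⁻²¹ J)) = (5/5) × exp(-1.36145) = 0.2563.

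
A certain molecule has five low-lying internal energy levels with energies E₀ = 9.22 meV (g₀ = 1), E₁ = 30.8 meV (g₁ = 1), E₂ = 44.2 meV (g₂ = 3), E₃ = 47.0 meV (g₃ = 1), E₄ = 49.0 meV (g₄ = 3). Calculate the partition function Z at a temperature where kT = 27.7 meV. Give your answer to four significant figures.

Eᵢ/kT = 0.332852, 1.11191, 1.59567, 1.69675, 1.76895.
Z = Σ gᵢe^(−Eᵢ/kT) = 1·e^(−0.332852) + 1·e^(−1.11191) + 3·e^(−1.59567) + 1·e^(−1.69675) + 3·e^(−1.76895) = 0.716876 + 0.328930 + 0.608318 + 0.183278 + 0.511536 = 2.34894.

Z = 2.349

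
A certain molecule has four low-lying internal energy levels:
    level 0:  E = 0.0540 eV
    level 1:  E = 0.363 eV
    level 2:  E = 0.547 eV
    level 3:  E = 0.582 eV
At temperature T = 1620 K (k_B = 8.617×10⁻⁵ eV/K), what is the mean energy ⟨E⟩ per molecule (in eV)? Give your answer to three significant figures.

k_BT = 8.617×10⁻⁵ × 1620 K = 0.13960 eV.
Eᵢ/kT = 0.38682, 2.6003, 3.9183, 4.1691.
Z = Σ e^(−Eᵢ/kT) = e^(−0.38682) + e^(−2.6003) + e^(−3.9183) + e^(−4.1691) = 0.67921 + 0.074251 + 0.019875 + 0.015466 = 0.78880.
⟨E⟩ = Σ Eᵢ e^(−Eᵢ/kT) / Z = (0.0540·0.67921 + 0.363·0.074251 + 0.547·0.019875 + 0.582·0.015466) / 0.78880 = 0.106 eV.

0.106 eV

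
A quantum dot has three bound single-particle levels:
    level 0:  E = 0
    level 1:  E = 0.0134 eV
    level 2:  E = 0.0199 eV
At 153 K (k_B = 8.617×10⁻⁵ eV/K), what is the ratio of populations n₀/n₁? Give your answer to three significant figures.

2.76

k_BT = 8.617×10⁻⁵ × 153 K = 0.013184 eV.
n₀/n₁ = exp[−(E₀−E₁)/kT] = exp(−(-0.0134 eV)/(0.013184 eV)) = exp(1.0164) = 2.76.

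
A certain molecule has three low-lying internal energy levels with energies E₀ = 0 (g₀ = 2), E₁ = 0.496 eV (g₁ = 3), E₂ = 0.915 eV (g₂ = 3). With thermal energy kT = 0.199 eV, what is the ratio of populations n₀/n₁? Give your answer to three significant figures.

8.06

n₀/n₁ = (g₀/g₁) exp[−(E₀−E₁)/kT] = (2/3) × exp(−(-0.496 eV)/(0.199 eV)) = (2/3) × exp(2.4925) = 8.06.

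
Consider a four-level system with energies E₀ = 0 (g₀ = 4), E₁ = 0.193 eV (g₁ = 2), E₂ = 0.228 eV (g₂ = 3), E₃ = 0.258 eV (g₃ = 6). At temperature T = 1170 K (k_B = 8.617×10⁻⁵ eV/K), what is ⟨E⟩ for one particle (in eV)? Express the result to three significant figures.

0.0489 eV

k_BT = 8.617×10⁻⁵ × 1170 K = 0.10082 eV.
Eᵢ/kT = 0, 1.9143, 2.2615, 2.5590.
Z = Σ gᵢe^(−Eᵢ/kT) = 4·e^(−0) + 2·e^(−1.9143) + 3·e^(−2.2615) + 6·e^(−2.5590) = 4.0000 + 0.29489 + 0.31258 + 0.46429 = 5.0718.
⟨E⟩ = Σ Eᵢ gᵢe^(−Eᵢ/kT) / Z = (0·4.0000 + 0.193·0.29489 + 0.228·0.31258 + 0.258·0.46429) / 5.0718 = 0.0489 eV.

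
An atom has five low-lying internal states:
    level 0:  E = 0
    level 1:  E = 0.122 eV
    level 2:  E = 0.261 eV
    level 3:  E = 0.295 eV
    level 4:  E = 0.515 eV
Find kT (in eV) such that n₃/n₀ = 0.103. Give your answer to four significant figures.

0.1298 eV

n₃/n₀ = exp[−(E₃−E₀)/kT] = 0.103.
⇒ (E₃−E₀)/kT = ln(1/0.103) = ln(9.70874) = 2.27303.
kT = 0.295 eV / 2.27303 = 0.1298 eV.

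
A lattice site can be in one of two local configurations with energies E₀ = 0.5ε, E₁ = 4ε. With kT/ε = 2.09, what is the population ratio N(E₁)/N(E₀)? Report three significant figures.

0.187

n₁/n₀ = exp[−(E₁−E₀)/kT] = exp(−(3.5ε)/(2.09ε)) = exp(-1.6746) = 0.187.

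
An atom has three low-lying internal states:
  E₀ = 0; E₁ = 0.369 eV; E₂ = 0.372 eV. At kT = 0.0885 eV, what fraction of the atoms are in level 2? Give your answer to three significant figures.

0.0145

Eᵢ/kT = 0, 4.1695, 4.2034.
Z = Σ e^(−Eᵢ/kT) = e^(−0) + e^(−4.1695) + e^(−4.2034) = 1.0000 + 0.015460 + 0.014945 = 1.0304.
P₂ = e^(−E₂/kT) / Z = 0.014945/1.0304 = 0.0145.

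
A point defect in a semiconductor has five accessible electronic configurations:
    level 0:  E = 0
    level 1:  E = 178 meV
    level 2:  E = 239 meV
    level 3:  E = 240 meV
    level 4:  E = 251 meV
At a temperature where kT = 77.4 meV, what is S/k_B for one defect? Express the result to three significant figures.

Eᵢ/kT = 0, 2.2997, 3.0879, 3.1008, 3.2429.
Z = Σ e^(−Eᵢ/kT) = e^(−0) + e^(−2.2997) + e^(−3.0879) + e^(−3.1008) + e^(−3.2429) = 1.0000 + 0.10029 + 0.045598 + 0.045013 + 0.039050 = 1.2300.
⟨E⟩ = Σ EᵢPᵢ = 40.125 meV.
S/k_B = ln Z + ⟨E⟩/kT = ln(1.2300) + 40.125/77.4 = 0.20701 + 0.51841 = 0.725.

0.725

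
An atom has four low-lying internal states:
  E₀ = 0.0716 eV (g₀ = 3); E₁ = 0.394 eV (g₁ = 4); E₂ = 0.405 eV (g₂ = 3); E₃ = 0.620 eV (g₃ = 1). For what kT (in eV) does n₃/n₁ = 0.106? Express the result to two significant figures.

0.26 eV

n₃/n₁ = (g₃/g₁) exp[−(E₃−E₁)/kT] = 0.106.
⇒ (E₃−E₁)/kT = ln((1/4)/0.106) = ln(2.358) = 0.8578.
kT = 0.226 eV / 0.8578 = 0.26 eV.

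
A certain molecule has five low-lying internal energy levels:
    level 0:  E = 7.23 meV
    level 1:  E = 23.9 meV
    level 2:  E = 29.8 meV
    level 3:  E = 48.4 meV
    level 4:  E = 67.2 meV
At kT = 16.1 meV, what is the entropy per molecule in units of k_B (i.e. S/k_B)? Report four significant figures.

1.120

Eᵢ/kT = 0.449068, 1.48447, 1.85093, 3.00621, 4.17391.
Z = Σ e^(−Eᵢ/kT) = e^(−0.449068) + e^(−1.48447) + e^(−1.85093) + e^(−3.00621) + e^(−4.17391) = 0.638223 + 0.226622 + 0.157091 + 0.0494788 + 0.0153920 = 1.08681.
⟨E⟩ = Σ EᵢPᵢ = 16.6920 meV.
S/k_B = ln Z + ⟨E⟩/kT = ln(1.08681) + 16.6920/16.1 = 0.0832468 + 1.03677 = 1.120.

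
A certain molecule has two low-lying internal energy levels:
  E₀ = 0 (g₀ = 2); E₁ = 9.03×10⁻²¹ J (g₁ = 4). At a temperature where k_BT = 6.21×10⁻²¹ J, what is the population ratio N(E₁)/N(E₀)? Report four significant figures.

0.4672

n₁/n₀ = (g₁/g₀) exp[−(E₁−E₀)/kT] = (4/2) × exp(−(9.03 ×10⁻²¹ J)/(6.21 ×10⁻²¹ J)) = (4/2) × exp(-1.45411) = 0.4672.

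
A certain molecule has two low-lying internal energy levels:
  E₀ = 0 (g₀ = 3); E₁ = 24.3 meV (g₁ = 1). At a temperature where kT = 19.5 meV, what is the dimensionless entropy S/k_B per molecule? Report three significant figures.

1.30

Eᵢ/kT = 0, 1.2462.
Z = Σ gᵢe^(−Eᵢ/kT) = 3·e^(−0) + 1·e^(−1.2462) = 3.0000 + 0.28760 = 3.2876.
⟨E⟩ = Σ EᵢPᵢ = 2.1258 meV.
S/k_B = ln Z + ⟨E⟩/kT = ln(3.2876) + 2.1258/19.5 = 1.1902 + 0.10902 = 1.30.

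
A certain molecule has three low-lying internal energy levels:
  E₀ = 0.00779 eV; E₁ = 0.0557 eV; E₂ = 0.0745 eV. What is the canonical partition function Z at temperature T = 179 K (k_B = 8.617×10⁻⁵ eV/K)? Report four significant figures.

Z = 0.6385

k_BT = 8.617×10⁻⁵ × 179 K = 0.0154244 eV.
Eᵢ/kT = 0.505044, 3.61116, 4.83001.
Z = Σ e^(−Eᵢ/kT) = e^(−0.505044) + e^(−3.61116) + e^(−4.83001) = 0.603479 + 0.0270205 + 0.00798644 = 0.638486.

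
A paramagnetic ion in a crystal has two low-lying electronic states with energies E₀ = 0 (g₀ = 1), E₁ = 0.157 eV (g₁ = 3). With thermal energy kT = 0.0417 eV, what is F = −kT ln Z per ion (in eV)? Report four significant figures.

-0.002802 eV

Eᵢ/kT = 0, 3.76499.
Z = Σ gᵢe^(−Eᵢ/kT) = 1·e^(−0) + 3·e^(−3.76499) = 1.00000 + 0.0695035 = 1.06950.
F = −kT ln Z = −0.0417 × ln(1.06950) = −0.0417 × 0.0671912 = -0.002802 eV.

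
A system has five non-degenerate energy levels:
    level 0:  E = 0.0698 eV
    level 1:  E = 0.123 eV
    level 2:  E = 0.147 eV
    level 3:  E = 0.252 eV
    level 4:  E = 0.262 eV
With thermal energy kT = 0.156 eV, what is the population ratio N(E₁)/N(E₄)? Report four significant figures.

n₁/n₄ = exp[−(E₁−E₄)/kT] = exp(−(-0.139 eV)/(0.156 eV)) = exp(0.891026) = 2.438.

2.438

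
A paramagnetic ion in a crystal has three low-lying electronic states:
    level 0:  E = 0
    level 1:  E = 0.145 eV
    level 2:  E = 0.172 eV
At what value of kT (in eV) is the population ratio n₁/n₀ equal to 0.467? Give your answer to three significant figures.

0.190 eV

n₁/n₀ = exp[−(E₁−E₀)/kT] = 0.467.
⇒ (E₁−E₀)/kT = ln(1/0.467) = ln(2.1413) = 0.76141.
kT = 0.145 eV / 0.76141 = 0.190 eV.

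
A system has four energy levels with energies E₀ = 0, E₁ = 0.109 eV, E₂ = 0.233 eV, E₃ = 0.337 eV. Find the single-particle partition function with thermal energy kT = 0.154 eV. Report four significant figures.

Z = 1.825

Eᵢ/kT = 0, 0.707792, 1.51299, 2.18831.
Z = Σ e^(−Eᵢ/kT) = e^(−0) + e^(−0.707792) + e^(−1.51299) + e^(−2.18831) = 1.00000 + 0.492731 + 0.220250 + 0.112106 = 1.82509.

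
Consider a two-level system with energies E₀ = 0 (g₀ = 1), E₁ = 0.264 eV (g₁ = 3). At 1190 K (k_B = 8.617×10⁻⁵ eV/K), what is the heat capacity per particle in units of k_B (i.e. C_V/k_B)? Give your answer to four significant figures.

k_BT = 8.617×10⁻⁵ × 1190 K = 0.102542 eV.
Eᵢ/kT = 0, 2.57455.
Z = Σ gᵢe^(−Eᵢ/kT) = 1·e^(−0) + 3·e^(−2.57455) = 1.00000 + 0.228564 = 1.22856.
⟨E⟩ = 0.0491151 eV, ⟨E²⟩ = 0.0129664 eV².
C_V/k_B = (⟨E²⟩ − ⟨E⟩²)/(kT)² = (0.0129664 − 0.00241229)/0.0105149 = 1.004.

1.004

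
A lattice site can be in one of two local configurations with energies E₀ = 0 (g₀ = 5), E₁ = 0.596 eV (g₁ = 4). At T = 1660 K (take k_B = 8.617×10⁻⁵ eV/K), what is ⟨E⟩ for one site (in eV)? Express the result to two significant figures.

0.0073 eV

k_BT = 8.617×10⁻⁵ × 1660 K = 0.1430 eV.
Eᵢ/kT = 0, 4.168.
Z = Σ gᵢe^(−Eᵢ/kT) = 5·e^(−0) + 4·e^(−4.168) = 5.000 + 0.06193 = 5.062.
⟨E⟩ = Σ Eᵢ gᵢe^(−Eᵢ/kT) / Z = (0·5.000 + 0.596·0.06193) / 5.062 = 0.0073 eV.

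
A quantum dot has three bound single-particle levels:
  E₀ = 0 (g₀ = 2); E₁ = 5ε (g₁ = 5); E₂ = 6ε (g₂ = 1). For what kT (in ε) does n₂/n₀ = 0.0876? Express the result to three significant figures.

3.44 ε

n₂/n₀ = (g₂/g₀) exp[−(E₂−E₀)/kT] = 0.0876.
⇒ (E₂−E₀)/kT = ln((1/2)/0.0876) = ln(5.7078) = 1.7418.
kT = 6ε / 1.7418 = 3.44 ε.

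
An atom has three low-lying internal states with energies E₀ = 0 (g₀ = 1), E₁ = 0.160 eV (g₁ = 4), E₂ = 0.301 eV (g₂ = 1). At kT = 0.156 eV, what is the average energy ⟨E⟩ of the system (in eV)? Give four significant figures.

Eᵢ/kT = 0, 1.02564, 1.92949.
Z = Σ gᵢe^(−Eᵢ/kT) = 1·e^(−0) + 4·e^(−1.02564) + 1·e^(−1.92949) = 1.00000 + 1.43427 + 0.145222 = 2.57949.
⟨E⟩ = Σ Eᵢ gᵢe^(−Eᵢ/kT) / Z = (0·1.00000 + 0.160·1.43427 + 0.301·0.145222) / 2.57949 = 0.1059 eV.

0.1059 eV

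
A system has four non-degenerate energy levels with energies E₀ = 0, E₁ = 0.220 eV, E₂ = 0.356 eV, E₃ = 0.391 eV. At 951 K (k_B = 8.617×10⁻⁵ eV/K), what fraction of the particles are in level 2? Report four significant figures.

k_BT = 8.617×10⁻⁵ × 951 K = 0.0819477 eV.
Eᵢ/kT = 0, 2.68464, 4.34423, 4.77134.
Z = Σ e^(−Eᵢ/kT) = e^(−0) + e^(−2.68464) + e^(−4.34423) + e^(−4.77134) = 1.00000 + 0.0682458 + 0.0129815 + 0.00846902 = 1.08970.
P₂ = e^(−E₂/kT) / Z = 0.0129815/1.08970 = 0.01191.

0.01191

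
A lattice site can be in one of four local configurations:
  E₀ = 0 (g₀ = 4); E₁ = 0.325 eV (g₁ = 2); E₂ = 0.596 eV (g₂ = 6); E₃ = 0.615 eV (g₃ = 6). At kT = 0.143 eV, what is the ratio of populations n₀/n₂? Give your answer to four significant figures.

n₀/n₂ = (g₀/g₂) exp[−(E₀−E₂)/kT] = (4/6) × exp(−(-0.596 eV)/(0.143 eV)) = (4/6) × exp(4.16783) = 43.05.

43.05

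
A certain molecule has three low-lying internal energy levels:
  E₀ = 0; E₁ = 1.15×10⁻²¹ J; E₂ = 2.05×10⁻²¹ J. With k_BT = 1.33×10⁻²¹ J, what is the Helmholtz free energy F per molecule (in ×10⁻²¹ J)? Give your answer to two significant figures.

Eᵢ/kT = 0, 0.8647, 1.541.
Z = Σ e^(−Eᵢ/kT) = e^(−0) + e^(−0.8647) + e^(−1.541) = 1.000 + 0.4212 + 0.2142 = 1.635.
F = −kT ln Z = −1.33 × ln(1.635) = −1.33 × 0.4916 = -0.65 ×10⁻²¹ J.

-0.65 ×10⁻²¹ J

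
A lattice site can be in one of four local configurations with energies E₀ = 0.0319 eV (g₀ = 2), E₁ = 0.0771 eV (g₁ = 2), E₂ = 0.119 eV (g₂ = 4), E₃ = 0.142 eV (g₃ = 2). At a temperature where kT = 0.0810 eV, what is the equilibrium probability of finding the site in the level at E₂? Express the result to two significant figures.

Eᵢ/kT = 0.3938, 0.9519, 1.469, 1.753.
Z = Σ gᵢe^(−Eᵢ/kT) = 2·e^(−0.3938) + 2·e^(−0.9519) + 4·e^(−1.469) + 2·e^(−1.753) = 1.349 + 0.7720 + 0.9206 + 0.3465 = 3.388.
P₂ = g₂ e^(−E₂/kT) / Z = 0.9206/3.388 = 0.27.

0.27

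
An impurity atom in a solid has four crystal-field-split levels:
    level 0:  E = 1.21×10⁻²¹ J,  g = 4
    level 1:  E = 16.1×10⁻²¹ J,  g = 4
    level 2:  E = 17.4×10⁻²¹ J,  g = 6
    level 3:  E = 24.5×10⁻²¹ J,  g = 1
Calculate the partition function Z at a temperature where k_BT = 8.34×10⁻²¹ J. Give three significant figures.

Z = 4.84

Eᵢ/kT = 0.14508, 1.9305, 2.0863, 2.9376.
Z = Σ gᵢe^(−Eᵢ/kT) = 4·e^(−0.14508) + 4·e^(−1.9305) + 6·e^(−2.0863) + 1·e^(−2.9376) = 3.4598 + 0.58030 + 0.74487 + 0.052993 = 4.8380.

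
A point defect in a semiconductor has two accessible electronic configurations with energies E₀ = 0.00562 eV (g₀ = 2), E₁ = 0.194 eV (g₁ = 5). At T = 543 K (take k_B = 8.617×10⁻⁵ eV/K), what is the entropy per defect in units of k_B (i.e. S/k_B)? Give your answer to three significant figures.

k_BT = 8.617×10⁻⁵ × 543 K = 0.046790 eV.
Eᵢ/kT = 0.12011, 4.1462.
Z = Σ gᵢe^(−Eᵢ/kT) = 2·e^(−0.12011) + 5·e^(−4.1462) = 1.7736 + 0.079122 = 1.8527.
⟨E⟩ = Σ EᵢPᵢ = 0.013665 eV.
S/k_B = ln Z + ⟨E⟩/kT = ln(1.8527) + 0.013665/0.046790 = 0.61664 + 0.29205 = 0.909.

0.909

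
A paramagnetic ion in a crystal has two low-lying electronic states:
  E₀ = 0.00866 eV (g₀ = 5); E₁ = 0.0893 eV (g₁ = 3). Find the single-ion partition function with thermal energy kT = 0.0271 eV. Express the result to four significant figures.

Eᵢ/kT = 0.319557, 3.29520.
Z = Σ gᵢe^(−Eᵢ/kT) = 5·e^(−0.319557) + 3·e^(−3.29520) = 3.63235 + 0.111182 = 3.74353.

Z = 3.744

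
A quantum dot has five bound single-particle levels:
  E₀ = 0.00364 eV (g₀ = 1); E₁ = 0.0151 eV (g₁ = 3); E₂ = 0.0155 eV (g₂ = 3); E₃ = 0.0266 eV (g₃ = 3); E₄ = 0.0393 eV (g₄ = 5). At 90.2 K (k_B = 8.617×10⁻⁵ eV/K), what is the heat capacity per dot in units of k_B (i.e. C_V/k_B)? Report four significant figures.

1.012

k_BT = 8.617×10⁻⁵ × 90.2 K = 0.00777253 eV.
Eᵢ/kT = 0.468316, 1.94274, 1.99420, 3.42231, 5.05627.
Z = Σ gᵢe^(−Eᵢ/kT) = 1·e^(−0.468316) + 3·e^(−1.94274) + 3·e^(−1.99420) + 3·e^(−3.42231) + 5·e^(−5.05627) = 0.626056 + 0.429932 + 0.408368 + 0.0979109 + 0.0318464 = 1.59411.
⟨E⟩ = 0.0118916 eV, ⟨E²⟩ = 0.000202557 eV².
C_V/k_B = (⟨E²⟩ − ⟨E⟩²)/(kT)² = (0.000202557 − 0.000141410)/0.0000604122 = 1.012.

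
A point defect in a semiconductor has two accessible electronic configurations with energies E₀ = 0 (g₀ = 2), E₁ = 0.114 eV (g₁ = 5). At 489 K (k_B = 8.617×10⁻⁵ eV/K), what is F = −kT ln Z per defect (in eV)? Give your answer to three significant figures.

-0.0357 eV

k_BT = 8.617×10⁻⁵ × 489 K = 0.042137 eV.
Eᵢ/kT = 0, 2.7055.
Z = Σ gᵢe^(−Eᵢ/kT) = 2·e^(−0) + 5·e^(−2.7055) = 2.0000 + 0.33418 = 2.3342.
F = −kT ln Z = −0.042137 × ln(2.3342) = −0.042137 × 0.84767 = -0.0357 eV.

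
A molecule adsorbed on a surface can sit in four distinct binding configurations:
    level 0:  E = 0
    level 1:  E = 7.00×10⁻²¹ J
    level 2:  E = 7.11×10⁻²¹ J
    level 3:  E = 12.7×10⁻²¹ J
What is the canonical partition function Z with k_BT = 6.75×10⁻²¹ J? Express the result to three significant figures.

Eᵢ/kT = 0, 1.0370, 1.0533, 1.8815.
Z = Σ e^(−Eᵢ/kT) = e^(−0) + e^(−1.0370) + e^(−1.0533) + e^(−1.8815) = 1.0000 + 0.35452 + 0.34878 + 0.15236 = 1.8557.

Z = 1.86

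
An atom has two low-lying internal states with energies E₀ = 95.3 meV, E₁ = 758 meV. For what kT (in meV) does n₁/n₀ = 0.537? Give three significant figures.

n₁/n₀ = exp[−(E₁−E₀)/kT] = 0.537.
⇒ (E₁−E₀)/kT = ln(1/0.537) = ln(1.8622) = 0.62176.
kT = 662.7 meV / 0.62176 = 1070 meV.

1070 meV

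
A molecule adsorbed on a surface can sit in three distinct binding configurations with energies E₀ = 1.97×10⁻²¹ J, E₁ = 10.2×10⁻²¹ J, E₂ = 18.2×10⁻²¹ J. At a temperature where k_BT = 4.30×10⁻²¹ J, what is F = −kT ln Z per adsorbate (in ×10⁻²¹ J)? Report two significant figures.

Eᵢ/kT = 0.4581, 2.372, 4.233.
Z = Σ e^(−Eᵢ/kT) = e^(−0.4581) + e^(−2.372) + e^(−4.233) = 0.6325 + 0.09329 + 0.01451 = 0.7403.
F = −kT ln Z = −4.30 × ln(0.7403) = −4.30 × -0.3007 = 1.3 ×10⁻²¹ J.

1.3 ×10⁻²¹ J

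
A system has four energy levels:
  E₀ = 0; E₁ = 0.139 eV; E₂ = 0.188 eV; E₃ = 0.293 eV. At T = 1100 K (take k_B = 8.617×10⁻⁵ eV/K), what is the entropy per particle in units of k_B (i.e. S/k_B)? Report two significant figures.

0.88

k_BT = 8.617×10⁻⁵ × 1100 K = 0.09479 eV.
Eᵢ/kT = 0, 1.466, 1.983, 3.091.
Z = Σ e^(−Eᵢ/kT) = e^(−0) + e^(−1.466) + e^(−1.983) + e^(−3.091) = 1.000 + 0.2308 + 0.1377 + 0.04546 = 1.414.
⟨E⟩ = Σ EᵢPᵢ = 0.05042 eV.
S/k_B = ln Z + ⟨E⟩/kT = ln(1.414) + 0.05042/0.09479 = 0.3464 + 0.5319 = 0.88.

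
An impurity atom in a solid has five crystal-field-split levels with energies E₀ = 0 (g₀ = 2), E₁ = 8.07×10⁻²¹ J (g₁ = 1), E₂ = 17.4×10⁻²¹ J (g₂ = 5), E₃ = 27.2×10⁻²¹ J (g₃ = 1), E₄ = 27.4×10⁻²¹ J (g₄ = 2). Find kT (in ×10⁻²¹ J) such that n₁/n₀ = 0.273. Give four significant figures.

13.34 ×10⁻²¹ J

n₁/n₀ = (g₁/g₀) exp[−(E₁−E₀)/kT] = 0.273.
⇒ (E₁−E₀)/kT = ln((1/2)/0.273) = ln(1.83150) = 0.605135.
kT = 8.07 ×10⁻²¹ J / 0.605135 = 13.34 ×10⁻²¹ J.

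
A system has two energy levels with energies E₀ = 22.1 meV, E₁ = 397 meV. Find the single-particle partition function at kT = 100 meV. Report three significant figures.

Z = 0.821

Eᵢ/kT = 0.22100, 3.9700.
Z = Σ e^(−Eᵢ/kT) = e^(−0.22100) + e^(−3.9700) = 0.80172 + 0.018873 = 0.82059.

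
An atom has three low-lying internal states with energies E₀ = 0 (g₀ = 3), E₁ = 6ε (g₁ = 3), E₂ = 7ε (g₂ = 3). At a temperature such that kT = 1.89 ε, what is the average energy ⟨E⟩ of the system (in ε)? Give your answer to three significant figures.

0.397 ε

Eᵢ/kT = 0, 3.1746, 3.7037.
Z = Σ gᵢe^(−Eᵢ/kT) = 3·e^(−0) + 3·e^(−3.1746) + 3·e^(−3.7037) = 3.0000 + 0.12543 + 0.073897 = 3.1993.
⟨E⟩ = Σ Eᵢ gᵢe^(−Eᵢ/kT) / Z = (0·3.0000 + 6·0.12543 + 7·0.073897) / 3.1993 = 0.397 ε.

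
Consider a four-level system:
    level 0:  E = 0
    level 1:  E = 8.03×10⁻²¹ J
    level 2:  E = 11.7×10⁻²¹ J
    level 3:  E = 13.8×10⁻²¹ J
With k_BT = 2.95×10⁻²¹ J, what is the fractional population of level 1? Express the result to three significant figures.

0.0601

Eᵢ/kT = 0, 2.7220, 3.9661, 4.6780.
Z = Σ e^(−Eᵢ/kT) = e^(−0) + e^(−2.7220) + e^(−3.9661) + e^(−4.6780) = 1.0000 + 0.065743 + 0.018947 + 0.0092976 = 1.0940.
P₁ = e^(−E₁/kT) / Z = 0.065743/1.0940 = 0.0601.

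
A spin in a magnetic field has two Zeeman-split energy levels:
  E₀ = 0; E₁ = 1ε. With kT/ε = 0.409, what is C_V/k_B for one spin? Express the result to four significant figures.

0.4390

Eᵢ/kT = 0, 2.44499.
Z = Σ e^(−Eᵢ/kT) = e^(−0) + e^(−2.44499) = 1.00000 + 0.0867270 = 1.08673.
⟨E⟩ = 0.0798055 ε, ⟨E²⟩ = 0.0798055 ε².
C_V/k_B = (⟨E²⟩ − ⟨E⟩²)/(kT)² = (0.0798055 − 0.00636892)/0.167281 = 0.4390.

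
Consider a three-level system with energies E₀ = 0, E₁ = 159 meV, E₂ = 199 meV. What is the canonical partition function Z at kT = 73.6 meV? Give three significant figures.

Eᵢ/kT = 0, 2.1603, 2.7038.
Z = Σ e^(−Eᵢ/kT) = e^(−0) + e^(−2.1603) + e^(−2.7038) = 1.0000 + 0.11529 + 0.066951 = 1.1822.

Z = 1.18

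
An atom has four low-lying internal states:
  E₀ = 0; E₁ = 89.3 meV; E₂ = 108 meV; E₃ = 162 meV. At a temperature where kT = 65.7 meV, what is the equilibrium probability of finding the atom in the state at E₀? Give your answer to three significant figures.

Eᵢ/kT = 0, 1.3592, 1.6438, 2.4658.
Z = Σ e^(−Eᵢ/kT) = e^(−0) + e^(−1.3592) + e^(−1.6438) + e^(−2.4658) = 1.0000 + 0.25687 + 0.19324 + 0.084941 = 1.5351.
P₀ = e^(−E₀/kT) / Z = 1.0000/1.5351 = 0.651.

0.651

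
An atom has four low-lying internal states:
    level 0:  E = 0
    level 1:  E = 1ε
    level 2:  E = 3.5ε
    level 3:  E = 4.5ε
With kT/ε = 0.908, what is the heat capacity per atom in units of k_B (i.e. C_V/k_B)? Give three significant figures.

Eᵢ/kT = 0, 1.1013, 3.8546, 4.9559.
Z = Σ e^(−Eᵢ/kT) = e^(−0) + e^(−1.1013) + e^(−3.8546) + e^(−4.9559) = 1.0000 + 0.33244 + 0.021182 + 0.0070417 = 1.3607.
⟨E⟩ = 0.32209 ε, ⟨E²⟩ = 0.53981 ε².
C_V/k_B = (⟨E²⟩ − ⟨E⟩²)/(kT)² = (0.53981 − 0.10374)/0.82446 = 0.529.

0.529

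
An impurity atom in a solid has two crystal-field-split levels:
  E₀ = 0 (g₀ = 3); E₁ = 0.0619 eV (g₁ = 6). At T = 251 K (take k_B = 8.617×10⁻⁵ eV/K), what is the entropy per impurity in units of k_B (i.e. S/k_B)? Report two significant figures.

1.5

k_BT = 8.617×10⁻⁵ × 251 K = 0.02163 eV.
Eᵢ/kT = 0, 2.862.
Z = Σ gᵢe^(−Eᵢ/kT) = 3·e^(−0) + 6·e^(−2.862) = 3.000 + 0.3429 = 3.343.
⟨E⟩ = Σ EᵢPᵢ = 0.006349 eV.
S/k_B = ln Z + ⟨E⟩/kT = ln(3.343) + 0.006349/0.02163 = 1.207 + 0.2935 = 1.5.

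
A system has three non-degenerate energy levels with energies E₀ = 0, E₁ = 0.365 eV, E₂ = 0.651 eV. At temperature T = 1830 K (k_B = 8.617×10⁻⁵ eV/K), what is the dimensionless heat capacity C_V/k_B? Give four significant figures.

0.6509

k_BT = 8.617×10⁻⁵ × 1830 K = 0.157691 eV.
Eᵢ/kT = 0, 2.31465, 4.12833.
Z = Σ e^(−Eᵢ/kT) = e^(−0) + e^(−2.31465) + e^(−4.12833) = 1.00000 + 0.0988008 + 0.0161098 = 1.11491.
⟨E⟩ = 0.0417520 eV, ⟨E²⟩ = 0.0179298 eV².
C_V/k_B = (⟨E²⟩ − ⟨E⟩²)/(kT)² = (0.0179298 − 0.00174323)/0.0248665 = 0.6509.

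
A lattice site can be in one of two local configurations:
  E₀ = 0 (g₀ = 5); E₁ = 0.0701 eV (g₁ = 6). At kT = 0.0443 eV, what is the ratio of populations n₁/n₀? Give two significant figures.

0.25

n₁/n₀ = (g₁/g₀) exp[−(E₁−E₀)/kT] = (6/5) × exp(−(0.0701 eV)/(0.0443 eV)) = (6/5) × exp(-1.582) = 0.25.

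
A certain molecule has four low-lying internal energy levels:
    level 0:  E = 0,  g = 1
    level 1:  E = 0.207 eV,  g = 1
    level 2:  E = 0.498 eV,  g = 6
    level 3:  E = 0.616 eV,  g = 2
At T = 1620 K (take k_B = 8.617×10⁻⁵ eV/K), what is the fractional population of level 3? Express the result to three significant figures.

0.0171

k_BT = 8.617×10⁻⁵ × 1620 K = 0.13960 eV.
Eᵢ/kT = 0, 1.4828, 3.5673, 4.4126.
Z = Σ gᵢe^(−Eᵢ/kT) = 1·e^(−0) + 1·e^(−1.4828) + 6·e^(−3.5673) + 2·e^(−4.4126) = 1.0000 + 0.22700 + 0.16939 + 0.024247 = 1.4206.
P₃ = g₃ e^(−E₃/kT) / Z = 0.024247/1.4206 = 0.0171.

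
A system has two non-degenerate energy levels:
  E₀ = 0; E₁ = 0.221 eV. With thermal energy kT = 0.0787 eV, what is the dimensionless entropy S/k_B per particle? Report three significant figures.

Eᵢ/kT = 0, 2.8081.
Z = Σ e^(−Eᵢ/kT) = e^(−0) + e^(−2.8081) = 1.0000 + 0.060319 = 1.0603.
⟨E⟩ = Σ EᵢPᵢ = 0.012572 eV.
S/k_B = ln Z + ⟨E⟩/kT = ln(1.0603) + 0.012572/0.0787 = 0.058552 + 0.15975 = 0.218.

0.218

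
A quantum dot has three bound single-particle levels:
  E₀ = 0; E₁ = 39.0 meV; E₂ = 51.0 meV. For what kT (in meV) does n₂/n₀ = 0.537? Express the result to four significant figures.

n₂/n₀ = exp[−(E₂−E₀)/kT] = 0.537.
⇒ (E₂−E₀)/kT = ln(1/0.537) = ln(1.86220) = 0.621759.
kT = 51.0 meV / 0.621759 = 82.03 meV.

82.03 meV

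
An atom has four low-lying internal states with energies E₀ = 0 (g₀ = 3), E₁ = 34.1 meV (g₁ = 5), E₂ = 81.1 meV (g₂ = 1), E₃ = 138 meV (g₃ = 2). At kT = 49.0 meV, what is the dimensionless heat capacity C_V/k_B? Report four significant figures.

0.2924

Eᵢ/kT = 0, 0.695918, 1.65510, 2.81633.
Z = Σ gᵢe^(−Eᵢ/kT) = 3·e^(−0) + 5·e^(−0.695918) + 1·e^(−1.65510) + 2·e^(−2.81633) = 3.00000 + 2.49308 + 0.191073 + 0.119650 = 5.80380.
⟨E⟩ = 20.1630 meV, ⟨E²⟩ = 1108.64 meV².
C_V/k_B = (⟨E²⟩ − ⟨E⟩²)/(kT)² = (1108.64 − 406.547)/2401.00 = 0.2924.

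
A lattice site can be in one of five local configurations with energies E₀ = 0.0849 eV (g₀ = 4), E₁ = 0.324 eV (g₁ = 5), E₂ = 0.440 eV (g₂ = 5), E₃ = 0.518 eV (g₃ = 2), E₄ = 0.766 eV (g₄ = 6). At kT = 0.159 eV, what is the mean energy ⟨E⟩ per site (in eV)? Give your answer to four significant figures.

0.1820 eV

Eᵢ/kT = 0.533962, 2.03774, 2.76730, 3.25786, 4.81761.
Z = Σ gᵢe^(−Eᵢ/kT) = 4·e^(−0.533962) + 5·e^(−2.03774) + 5·e^(−2.76730) + 2·e^(−3.25786) + 6·e^(−4.81761) = 2.34511 + 0.651615 + 0.314157 + 0.0769413 + 0.0485165 = 3.43634.
⟨E⟩ = Σ Eᵢ gᵢe^(−Eᵢ/kT) / Z = (0.0849·2.34511 + 0.324·0.651615 + 0.440·0.314157 + 0.518·0.0769413 + 0.766·0.0485165) / 3.43634 = 0.1820 eV.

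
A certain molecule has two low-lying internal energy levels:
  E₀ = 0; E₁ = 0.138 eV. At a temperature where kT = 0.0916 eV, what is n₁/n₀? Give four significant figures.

0.2217

n₁/n₀ = exp[−(E₁−E₀)/kT] = exp(−(0.138 eV)/(0.0916 eV)) = exp(-1.50655) = 0.2217.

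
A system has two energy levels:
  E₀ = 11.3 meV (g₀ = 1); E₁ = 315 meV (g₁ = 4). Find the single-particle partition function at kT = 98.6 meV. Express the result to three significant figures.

Z = 1.06

Eᵢ/kT = 0.11460, 3.1947.
Z = Σ gᵢe^(−Eᵢ/kT) = 1·e^(−0.11460) + 4·e^(−3.1947) = 0.89172 + 0.16392 = 1.0556.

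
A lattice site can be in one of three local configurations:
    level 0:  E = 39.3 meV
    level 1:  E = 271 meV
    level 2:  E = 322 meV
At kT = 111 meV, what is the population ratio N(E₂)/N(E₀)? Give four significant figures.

n₂/n₀ = exp[−(E₂−E₀)/kT] = exp(−(282.7 meV)/(111 meV)) = exp(-2.54685) = 0.07833.

0.07833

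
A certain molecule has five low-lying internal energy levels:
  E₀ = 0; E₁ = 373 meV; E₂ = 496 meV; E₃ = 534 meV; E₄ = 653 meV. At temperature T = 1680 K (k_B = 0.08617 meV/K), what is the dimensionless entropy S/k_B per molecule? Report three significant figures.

k_BT = 0.08617 × 1680 K = 144.77 meV.
Eᵢ/kT = 0, 2.5765, 3.4261, 3.6886, 4.5106.
Z = Σ e^(−Eᵢ/kT) = e^(−0) + e^(−2.5765) + e^(−3.4261) + e^(−3.6886) + e^(−4.5106) = 1.0000 + 0.076040 + 0.032513 + 0.025007 + 0.010992 = 1.1446.
⟨E⟩ = Σ EᵢPᵢ = 56.807 meV.
S/k_B = ln Z + ⟨E⟩/kT = ln(1.1446) + 56.807/144.77 = 0.13506 + 0.39239 = 0.527.

0.527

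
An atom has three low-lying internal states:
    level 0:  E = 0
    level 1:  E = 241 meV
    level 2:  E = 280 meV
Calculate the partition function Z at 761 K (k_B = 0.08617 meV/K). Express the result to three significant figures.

k_BT = 0.08617 × 761 K = 65.575 meV.
Eᵢ/kT = 0, 3.6752, 4.2699.
Z = Σ e^(−Eᵢ/kT) = e^(−0) + e^(−3.6752) + e^(−4.2699) = 1.0000 + 0.025344 + 0.013983 = 1.0393.

Z = 1.04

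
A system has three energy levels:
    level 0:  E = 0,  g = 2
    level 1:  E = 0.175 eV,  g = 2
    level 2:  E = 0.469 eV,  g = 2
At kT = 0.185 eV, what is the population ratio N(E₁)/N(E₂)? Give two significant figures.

n₁/n₂ = (g₁/g₂) exp[−(E₁−E₂)/kT] = (2/2) × exp(−(-0.294 eV)/(0.185 eV)) = (2/2) × exp(1.589) = 4.9.

4.9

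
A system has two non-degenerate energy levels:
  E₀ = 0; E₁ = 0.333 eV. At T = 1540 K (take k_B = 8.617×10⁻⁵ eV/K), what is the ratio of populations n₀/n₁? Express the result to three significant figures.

k_BT = 8.617×10⁻⁵ × 1540 K = 0.13270 eV.
n₀/n₁ = exp[−(E₀−E₁)/kT] = exp(−(-0.333 eV)/(0.13270 eV)) = exp(2.5094) = 12.3.

12.3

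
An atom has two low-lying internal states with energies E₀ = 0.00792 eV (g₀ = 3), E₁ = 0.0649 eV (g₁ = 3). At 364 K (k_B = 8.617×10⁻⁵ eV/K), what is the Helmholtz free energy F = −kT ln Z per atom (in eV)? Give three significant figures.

-0.0313 eV

k_BT = 8.617×10⁻⁵ × 364 K = 0.031366 eV.
Eᵢ/kT = 0.25250, 2.0691.
Z = Σ gᵢe^(−Eᵢ/kT) = 3·e^(−0.25250) + 3·e^(−2.0691) = 2.3306 + 0.37890 = 2.7095.
F = −kT ln Z = −0.031366 × ln(2.7095) = −0.031366 × 0.99676 = -0.0313 eV.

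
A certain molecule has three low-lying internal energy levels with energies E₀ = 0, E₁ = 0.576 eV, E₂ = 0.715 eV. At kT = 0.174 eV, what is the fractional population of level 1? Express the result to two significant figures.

Eᵢ/kT = 0, 3.310, 4.109.
Z = Σ e^(−Eᵢ/kT) = e^(−0) + e^(−3.310) + e^(−4.109) = 1.000 + 0.03652 + 0.01642 = 1.053.
P₁ = e^(−E₁/kT) / Z = 0.03652/1.053 = 0.035.

0.035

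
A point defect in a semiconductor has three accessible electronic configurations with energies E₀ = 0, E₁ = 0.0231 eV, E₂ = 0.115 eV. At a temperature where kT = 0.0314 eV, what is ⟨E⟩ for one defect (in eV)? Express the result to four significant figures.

0.009317 eV

Eᵢ/kT = 0, 0.735669, 3.66242.
Z = Σ e^(−Eᵢ/kT) = e^(−0) + e^(−0.735669) + e^(−3.66242) = 1.00000 + 0.479185 + 0.0256703 = 1.50486.
⟨E⟩ = Σ Eᵢ e^(−Eᵢ/kT) / Z = (0·1.00000 + 0.0231·0.479185 + 0.115·0.0256703) / 1.50486 = 0.009317 eV.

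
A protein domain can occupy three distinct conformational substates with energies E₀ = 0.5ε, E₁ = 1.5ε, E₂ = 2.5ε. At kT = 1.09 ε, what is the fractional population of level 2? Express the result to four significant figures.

0.1024

Eᵢ/kT = 0.458716, 1.37615, 2.29358.
Z = Σ e^(−Eᵢ/kT) = e^(−0.458716) + e^(−1.37615) + e^(−2.29358) = 0.632095 + 0.252549 + 0.100905 = 0.985549.
P₂ = e^(−E₂/kT) / Z = 0.100905/0.985549 = 0.1024.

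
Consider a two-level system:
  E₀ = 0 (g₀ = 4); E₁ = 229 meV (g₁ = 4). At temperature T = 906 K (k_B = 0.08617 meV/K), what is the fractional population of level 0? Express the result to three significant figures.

0.949

k_BT = 0.08617 × 906 K = 78.070 meV.
Eᵢ/kT = 0, 2.9333.
Z = Σ gᵢe^(−Eᵢ/kT) = 4·e^(−0) + 4·e^(−2.9333) = 4.0000 + 0.21288 = 4.2129.
P₀ = g₀ e^(−E₀/kT) / Z = 4.0000/4.2129 = 0.949.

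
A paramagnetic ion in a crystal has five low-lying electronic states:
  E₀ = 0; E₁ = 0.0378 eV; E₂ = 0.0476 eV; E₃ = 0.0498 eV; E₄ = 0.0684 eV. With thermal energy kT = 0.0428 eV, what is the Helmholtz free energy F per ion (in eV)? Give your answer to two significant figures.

-0.035 eV

Eᵢ/kT = 0, 0.8832, 1.112, 1.164, 1.598.
Z = Σ e^(−Eᵢ/kT) = e^(−0) + e^(−0.8832) + e^(−1.112) + e^(−1.164) + e^(−1.598) = 1.000 + 0.4135 + 0.3289 + 0.3122 + 0.2023 = 2.257.
F = −kT ln Z = −0.0428 × ln(2.257) = −0.0428 × 0.8140 = -0.035 eV.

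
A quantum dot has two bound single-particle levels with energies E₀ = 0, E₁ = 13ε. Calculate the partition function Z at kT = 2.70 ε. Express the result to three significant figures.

Eᵢ/kT = 0, 4.8148.
Z = Σ e^(−Eᵢ/kT) = e^(−0) + e^(−4.8148) = 1.0000 + 0.0081088 = 1.0081.

Z = 1.01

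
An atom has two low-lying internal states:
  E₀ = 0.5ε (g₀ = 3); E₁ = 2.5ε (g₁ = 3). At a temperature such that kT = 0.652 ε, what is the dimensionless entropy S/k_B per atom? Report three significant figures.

1.28

Eᵢ/kT = 0.76687, 3.8344.
Z = Σ gᵢe^(−Eᵢ/kT) = 3·e^(−0.76687) + 3·e^(−3.8344) = 1.3934 + 0.064843 = 1.4582.
⟨E⟩ = Σ EᵢPᵢ = 0.58895 ε.
S/k_B = ln Z + ⟨E⟩/kT = ln(1.4582) + 0.58895/0.652 = 0.37720 + 0.90330 = 1.28.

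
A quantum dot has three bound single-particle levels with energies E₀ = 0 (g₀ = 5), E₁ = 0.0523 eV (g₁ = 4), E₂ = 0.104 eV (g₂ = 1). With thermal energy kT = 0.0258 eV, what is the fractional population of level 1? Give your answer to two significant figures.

0.095

Eᵢ/kT = 0, 2.027, 4.031.
Z = Σ gᵢe^(−Eᵢ/kT) = 5·e^(−0) + 4·e^(−2.027) + 1·e^(−4.031) = 5.000 + 0.5269 + 0.01776 = 5.545.
P₁ = g₁ e^(−E₁/kT) / Z = 0.5269/5.545 = 0.095.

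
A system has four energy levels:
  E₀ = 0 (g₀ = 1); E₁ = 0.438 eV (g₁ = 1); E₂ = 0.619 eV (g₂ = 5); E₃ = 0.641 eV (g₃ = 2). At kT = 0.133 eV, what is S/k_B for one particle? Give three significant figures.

Eᵢ/kT = 0, 3.2932, 4.6541, 4.8195.
Z = Σ gᵢe^(−Eᵢ/kT) = 1·e^(−0) + 1·e^(−3.2932) + 5·e^(−4.6541) + 2·e^(−4.8195) = 1.0000 + 0.037135 + 0.047612 + 0.016142 = 1.1009.
⟨E⟩ = Σ EᵢPᵢ = 0.050944 eV.
S/k_B = ln Z + ⟨E⟩/kT = ln(1.1009) + 0.050944/0.133 = 0.096128 + 0.38304 = 0.479.

0.479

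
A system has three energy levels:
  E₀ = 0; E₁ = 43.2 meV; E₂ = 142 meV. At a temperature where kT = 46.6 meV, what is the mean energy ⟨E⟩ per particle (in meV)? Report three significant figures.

Eᵢ/kT = 0, 0.92704, 3.0472.
Z = Σ e^(−Eᵢ/kT) = e^(−0) + e^(−0.92704) + e^(−3.0472) = 1.0000 + 0.39572 + 0.047492 = 1.4432.
⟨E⟩ = Σ Eᵢ e^(−Eᵢ/kT) / Z = (0·1.0000 + 43.2·0.39572 + 142·0.047492) / 1.4432 = 16.5 meV.

16.5 meV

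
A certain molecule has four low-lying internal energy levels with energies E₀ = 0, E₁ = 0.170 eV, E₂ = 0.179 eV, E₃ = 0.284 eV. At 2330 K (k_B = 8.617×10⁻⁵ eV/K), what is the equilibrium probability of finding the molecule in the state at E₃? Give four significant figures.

k_BT = 8.617×10⁻⁵ × 2330 K = 0.200776 eV.
Eᵢ/kT = 0, 0.846715, 0.891541, 1.41451.
Z = Σ e^(−Eᵢ/kT) = e^(−0) + e^(−0.846715) + e^(−0.891541) + e^(−1.41451) = 1.00000 + 0.428821 + 0.410023 + 0.243045 = 2.08189.
P₃ = e^(−E₃/kT) / Z = 0.243045/2.08189 = 0.1167.

0.1167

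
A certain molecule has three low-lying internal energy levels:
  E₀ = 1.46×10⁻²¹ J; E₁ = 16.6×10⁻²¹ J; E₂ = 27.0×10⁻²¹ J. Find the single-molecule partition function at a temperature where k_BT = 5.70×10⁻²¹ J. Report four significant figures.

Z = 0.8372

Eᵢ/kT = 0.256140, 2.91228, 4.73684.
Z = Σ e^(−Eᵢ/kT) = e^(−0.256140) + e^(−2.91228) + e^(−4.73684) = 0.774034 + 0.0543517 + 0.00876630 = 0.837152.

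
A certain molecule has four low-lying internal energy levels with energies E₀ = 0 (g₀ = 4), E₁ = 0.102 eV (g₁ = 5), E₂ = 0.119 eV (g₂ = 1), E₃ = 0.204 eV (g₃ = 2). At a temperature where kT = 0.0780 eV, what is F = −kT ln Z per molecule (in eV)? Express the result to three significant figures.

Eᵢ/kT = 0, 1.3077, 1.5256, 2.6154.
Z = Σ gᵢe^(−Eᵢ/kT) = 4·e^(−0) + 5·e^(−1.3077) + 1·e^(−1.5256) + 2·e^(−2.6154) = 4.0000 + 1.3522 + 0.21749 + 0.14628 = 5.7160.
F = −kT ln Z = −0.0780 × ln(5.7160) = −0.0780 × 1.7433 = -0.136 eV.

-0.136 eV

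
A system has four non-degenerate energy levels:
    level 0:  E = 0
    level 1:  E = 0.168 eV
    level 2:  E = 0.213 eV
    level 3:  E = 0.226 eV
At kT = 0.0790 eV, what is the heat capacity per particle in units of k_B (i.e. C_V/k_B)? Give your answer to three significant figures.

Eᵢ/kT = 0, 2.1266, 2.6962, 2.8608.
Z = Σ e^(−Eᵢ/kT) = e^(−0) + e^(−2.1266) + e^(−2.6962) + e^(−2.8608) = 1.0000 + 0.11924 + 0.067461 + 0.057223 = 1.2439.
⟨E⟩ = 0.038053 eV, ⟨E²⟩ = 0.0075157 eV².
C_V/k_B = (⟨E²⟩ − ⟨E⟩²)/(kT)² = (0.0075157 − 0.0014480)/0.0062410 = 0.972.

0.972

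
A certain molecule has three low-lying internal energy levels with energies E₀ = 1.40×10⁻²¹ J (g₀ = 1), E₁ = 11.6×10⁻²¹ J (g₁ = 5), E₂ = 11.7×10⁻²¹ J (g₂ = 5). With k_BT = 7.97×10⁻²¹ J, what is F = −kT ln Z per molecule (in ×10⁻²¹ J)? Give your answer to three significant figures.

Eᵢ/kT = 0.17566, 1.4555, 1.4680.
Z = Σ gᵢe^(−Eᵢ/kT) = 1·e^(−0.17566) + 5·e^(−1.4555) + 5·e^(−1.4680) = 0.83890 + 1.1664 + 1.1519 = 3.1572.
F = −kT ln Z = −7.97 × ln(3.1572) = −7.97 × 1.1497 = -9.16 ×10⁻²¹ J.

-9.16 ×10⁻²¹ J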